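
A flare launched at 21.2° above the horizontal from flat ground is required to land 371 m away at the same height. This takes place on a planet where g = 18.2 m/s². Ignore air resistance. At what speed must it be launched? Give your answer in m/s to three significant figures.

100 m/s

From R = (v₀² / g) sin 2θ: v₀ = √(gR / sin 2θ).
v₀ = √(18.2 × 371 / sin 42.40°) = √(6752 / 0.6743) = √10014 = 100.1 m/s.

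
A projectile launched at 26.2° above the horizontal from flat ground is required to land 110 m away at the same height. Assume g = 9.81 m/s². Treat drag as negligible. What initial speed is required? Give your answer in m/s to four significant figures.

On level ground R = v₀² sin 2θ / g ⇒ v₀ = √(gR / sin 2θ).
v₀ = √(9.81 × 110 / sin 52.40°) = √(1079 / 0.7923) = √1362.0 = 36.91 m/s.

36.91 m/s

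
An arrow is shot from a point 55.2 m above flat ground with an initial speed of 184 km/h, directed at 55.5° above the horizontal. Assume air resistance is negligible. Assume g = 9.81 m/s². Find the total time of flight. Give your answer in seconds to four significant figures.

Convert: 184 km/h = 184/3.6 = 51.11 m/s.
vₓ = 51.11 cos 55.5° = 28.95 m/s; v_y0 = 51.11 sin 55.5° = 42.12 m/s.
The projectile lands when y = 55.2 + (42.12) t − ½·9.81·t² = 0. Positive root: t = (42.12 + √(42.12² + 2·9.81·55.2)) / 9.81 = (42.12 + 53.45) / 9.81 = 9.743 s.

9.743 s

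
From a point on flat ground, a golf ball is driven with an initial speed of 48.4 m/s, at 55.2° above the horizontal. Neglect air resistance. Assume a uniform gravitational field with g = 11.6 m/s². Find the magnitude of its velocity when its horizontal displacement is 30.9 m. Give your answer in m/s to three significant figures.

Components: vₓ = 48.40 cos 55.2° = 27.62 m/s, v_y0 = 48.40 sin 55.2° = 39.74 m/s.
At x = 30.9 m, t = x/vₓ = 30.9/27.62 = 1.119 s.
Vertical velocity there: v_y = v_y0 − g t = 39.74 − 11.6 × 1.119 = 26.77 m/s.
Speed: √(vₓ² + v_y²) = √(27.62² + 26.77²) = 38.46 m/s.

38.5 m/s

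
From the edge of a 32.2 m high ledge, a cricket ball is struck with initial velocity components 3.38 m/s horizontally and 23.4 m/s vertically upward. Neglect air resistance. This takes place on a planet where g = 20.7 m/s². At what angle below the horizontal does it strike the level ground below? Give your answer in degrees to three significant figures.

With up positive and y = 0 at the ground: y(t) = 32.2 + (23.40) t − 10.35 t². Setting y = 0 and taking the positive root: t = [23.40 + √(23.40² + 2·20.7·32.2)] / 20.7 = (23.40 + 43.37) / 20.7 = 3.225 s.
At impact: v_y = v_y0 − g t = −43.37 m/s; vₓ = 3.380 m/s.
Angle below horizontal: arctan(|v_y|/vₓ) = arctan(43.37/3.380) = 85.54°.

85.5°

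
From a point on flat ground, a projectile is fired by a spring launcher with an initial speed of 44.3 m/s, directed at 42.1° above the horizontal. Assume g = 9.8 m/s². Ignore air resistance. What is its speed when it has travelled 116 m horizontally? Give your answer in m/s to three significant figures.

vₓ = 44.30 cos 42.1° = 32.87 m/s; v_y0 = 44.30 sin 42.1° = 29.70 m/s.
x = vₓ t ⇒ t = 116/32.87 = 3.529 s.
Vertical velocity there: v_y = v_y0 − g t = 29.70 − 9.80 × 3.529 = −4.885 m/s.
Speed: √(vₓ² + v_y²) = √(32.87² + 4.885²) = 33.23 m/s.

33.2 m/s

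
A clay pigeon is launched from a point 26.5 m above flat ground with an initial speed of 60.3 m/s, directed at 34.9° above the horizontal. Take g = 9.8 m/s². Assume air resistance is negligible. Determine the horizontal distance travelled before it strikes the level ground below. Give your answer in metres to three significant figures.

Components: vₓ = 60.30 cos 34.9° = 49.46 m/s, v_y0 = 60.30 sin 34.9° = 34.50 m/s.
Vertical motion (up positive, ground at y = 0): 4.900 t² − (34.50) t − 26.5 = 0, so t = (34.50 + √(34.50² + 2·9.80·26.5)) / 9.80 = (34.50 + 41.35) / 9.80 = 7.740 s.
Horizontal distance: R = vₓ t = 49.46 × 7.740 = 382.8 m.

383 m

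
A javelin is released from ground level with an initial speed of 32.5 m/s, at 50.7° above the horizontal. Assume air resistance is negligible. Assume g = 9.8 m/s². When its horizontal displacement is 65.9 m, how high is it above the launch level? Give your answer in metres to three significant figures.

30.3 m

Horizontal component vₓ = 32.50 cos 50.7° = 20.58 m/s; vertical v_y0 = 32.50 sin 50.7° = 25.15 m/s.
Time to reach x = 65.9 m: t = x/vₓ = 65.9/20.58 = 3.201 s.
Height: y = v_y0 t − ½ g t² = 25.15 × 3.201 − 4.900 × 3.201² = 80.51 − 50.22 = 30.29 m.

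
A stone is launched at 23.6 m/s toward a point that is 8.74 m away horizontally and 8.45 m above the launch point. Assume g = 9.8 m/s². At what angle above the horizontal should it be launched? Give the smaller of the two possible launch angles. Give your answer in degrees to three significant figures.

Trajectory: y = x tanθ − g x² (1 + tan²θ)/(2v₀²). With x = 8.74, y = 8.45, v₀ = 23.6, g = 9.80:
0.6720 tan²θ − 8.74 tanθ + (9.122) = 0.
tanθ = [8.74 ± √(8.74² − 4 × 0.6720 × (9.122))] / (2 × 0.6720) = (8.74 ± 7.202) / 1.344, giving tanθ = 1.144 or 11.86.
θ = 48.85° or 85.18°; the smaller is 48.85°.

48.9°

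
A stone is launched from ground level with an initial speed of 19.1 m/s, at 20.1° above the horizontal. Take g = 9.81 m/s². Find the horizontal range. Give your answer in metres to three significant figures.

Horizontal component vₓ = 19.10 cos 20.1° = 17.94 m/s; vertical v_y0 = 19.10 sin 20.1° = 6.564 m/s.
Time aloft: T = 2 v_y0 / g = 2 × 6.564 / 9.81 = 1.338 s.
Range: R = vₓ T = 17.94 × 1.338 = 24.00 m.

24.0 m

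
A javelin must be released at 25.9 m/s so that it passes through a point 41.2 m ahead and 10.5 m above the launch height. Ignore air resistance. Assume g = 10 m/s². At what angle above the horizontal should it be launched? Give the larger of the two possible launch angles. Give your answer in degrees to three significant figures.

Trajectory: y = x tanθ − g x² (1 + tan²θ)/(2v₀²). With x = 41.2, y = 10.5, v₀ = 25.9, g = 10.0:
12.65 tan²θ − 41.2 tanθ + (23.15) = 0.
tanθ = [41.2 ± √(41.2² − 4 × 12.65 × (23.15))] / (2 × 12.65) = (41.2 ± 22.93) / 25.30, giving tanθ = 0.7220 or 2.534.
θ = 35.83° or 68.47°; the larger is 68.47°.

68.5°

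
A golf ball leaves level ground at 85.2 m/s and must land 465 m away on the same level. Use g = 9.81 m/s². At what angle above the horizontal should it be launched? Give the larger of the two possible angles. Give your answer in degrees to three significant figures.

70.5°

R = v₀² sin 2θ / g gives sin 2θ = gR/v₀² = 9.81·465/85.2² = 0.6284.
2θ = 38.93° or 180° − 38.93° = 141.1°, so θ = 19.47° or 70.53°.
The larger angle is 70.53°.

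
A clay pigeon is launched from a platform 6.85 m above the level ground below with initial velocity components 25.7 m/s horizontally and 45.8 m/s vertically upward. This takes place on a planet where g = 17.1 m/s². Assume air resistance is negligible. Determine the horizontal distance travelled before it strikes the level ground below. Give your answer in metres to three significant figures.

Vertical motion (up positive, ground at y = 0): 8.550 t² − (45.80) t − 6.85 = 0, so t = (45.80 + √(45.80² + 2·17.1·6.85)) / 17.1 = (45.80 + 48.29) / 17.1 = 5.502 s.
Horizontal distance: R = vₓ t = 25.70 × 5.502 = 141.4 m.

141 m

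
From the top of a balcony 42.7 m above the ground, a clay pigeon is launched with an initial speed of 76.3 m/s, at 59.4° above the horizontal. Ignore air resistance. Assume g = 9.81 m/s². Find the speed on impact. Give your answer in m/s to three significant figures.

Resolve: vₓ = 76.30 cos 59.4° = 38.84 m/s and v_y0 = 76.30 sin 59.4° = 65.67 m/s.
Vertical motion (up positive, ground at y = 0): 4.905 t² − (65.67) t − 42.7 = 0, so t = (65.67 + √(65.67² + 2·9.81·42.7)) / 9.81 = (65.67 + 71.77) / 9.81 = 14.01 s.
Vertical velocity at impact: v_y = v_y0 − g t = 65.67 − 9.81 × 14.01 = −71.77 m/s.
Speed: |v| = √(vₓ² + v_y²) = √(38.84² + 71.77²) = 81.61 m/s.

81.6 m/s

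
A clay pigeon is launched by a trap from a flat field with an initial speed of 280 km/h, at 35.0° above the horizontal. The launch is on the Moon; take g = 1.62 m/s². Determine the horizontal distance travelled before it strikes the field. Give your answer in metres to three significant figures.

Convert: 280 km/h = 280/3.6 = 77.78 m/s.
Resolve: vₓ = 77.78 cos 35.0° = 63.71 m/s and v_y0 = 77.78 sin 35.0° = 44.61 m/s.
Time aloft: T = 2 v_y0 / g = 2 × 44.61 / 1.62 = 55.08 s.
Range: R = vₓ T = 63.71 × 55.08 = 3509 m.

3510 m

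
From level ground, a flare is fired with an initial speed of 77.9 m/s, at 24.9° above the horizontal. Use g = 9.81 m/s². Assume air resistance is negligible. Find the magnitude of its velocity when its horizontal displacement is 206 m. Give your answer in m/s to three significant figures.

Components: vₓ = 77.90 cos 24.9° = 70.66 m/s, v_y0 = 77.90 sin 24.9° = 32.80 m/s.
x = vₓ t ⇒ t = 206/70.66 = 2.915 s.
Vertical velocity there: v_y = v_y0 − g t = 32.80 − 9.81 × 2.915 = 4.198 m/s.
Speed: √(vₓ² + v_y²) = √(70.66² + 4.198²) = 70.78 m/s.

70.8 m/s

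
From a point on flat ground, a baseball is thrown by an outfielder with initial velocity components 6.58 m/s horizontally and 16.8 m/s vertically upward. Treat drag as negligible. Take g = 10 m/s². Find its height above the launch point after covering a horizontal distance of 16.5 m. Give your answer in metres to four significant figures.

10.69 m

Time to reach x = 16.5 m: t = x/vₓ = 16.5/6.580 = 2.508 s.
Height: y = v_y0 t − ½ g t² = 16.80 × 2.508 − 5.000 × 2.508² = 42.13 − 31.44 = 10.69 m.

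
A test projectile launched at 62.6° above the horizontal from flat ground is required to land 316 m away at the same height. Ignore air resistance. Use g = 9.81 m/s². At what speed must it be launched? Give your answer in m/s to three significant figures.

61.6 m/s

Level-ground range: R = v₀² sin(2θ)/g, so v₀ = √(gR / sin 2θ).
v₀ = √(9.81 × 316 / sin 125.2°) = √(3100 / 0.8171) = √3793.6 = 61.59 m/s.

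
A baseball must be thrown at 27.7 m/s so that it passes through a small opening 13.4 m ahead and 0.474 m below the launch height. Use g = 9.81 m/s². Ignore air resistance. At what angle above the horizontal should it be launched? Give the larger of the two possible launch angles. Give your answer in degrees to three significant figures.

85.1°

Trajectory: y = x tanθ − g x² (1 + tan²θ)/(2v₀²). With x = 13.4, y = −0.474, v₀ = 27.7, g = 9.81:
1.148 tan²θ − 13.4 tanθ + (0.6739) = 0.
tanθ = [13.4 ± √(13.4² − 4 × 1.148 × (0.6739))] / (2 × 1.148) = (13.4 ± 13.28) / 2.296, giving tanθ = 0.05051 or 11.62.
θ = 2.891° or 85.08°; the larger is 85.08°.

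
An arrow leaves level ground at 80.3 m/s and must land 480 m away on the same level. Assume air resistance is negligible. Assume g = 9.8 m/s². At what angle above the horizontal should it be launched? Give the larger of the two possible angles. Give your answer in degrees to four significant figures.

From R = (v₀²/g) sin 2θ: sin 2θ = 9.80 × 480 / 6448.1 = 0.7295.
2θ = 46.85° or 180° − 46.85° = 133.2°, so θ = 23.42° or 66.58°.
The larger angle is 66.58°.

66.58°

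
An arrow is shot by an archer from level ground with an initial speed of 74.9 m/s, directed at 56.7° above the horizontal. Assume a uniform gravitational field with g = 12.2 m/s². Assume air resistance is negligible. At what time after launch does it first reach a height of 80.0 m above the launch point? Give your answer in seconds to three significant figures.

vₓ = 74.90 cos 56.7° = 41.12 m/s; v_y0 = 74.90 sin 56.7° = 62.60 m/s.
Height y(t) = 62.60 t − 6.100 t² = 80.0 gives 6.100 t² − 62.60 t + 80.0 = 0.
Quadratic formula: t = (62.60 ± √1967.0) / 12.2 = (62.60 ± 44.35) / 12.2 → t = 1.496 s or 8.767 s.
The first (ascending) time is 1.496 s.

1.50 s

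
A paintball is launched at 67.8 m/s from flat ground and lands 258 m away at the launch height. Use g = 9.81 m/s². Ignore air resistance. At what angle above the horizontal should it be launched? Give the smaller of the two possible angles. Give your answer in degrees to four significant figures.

From R = (v₀²/g) sin 2θ: sin 2θ = 9.81 × 258 / 4596.8 = 0.5506.
2θ = 33.41° or 180° − 33.41° = 146.6°, so θ = 16.70° or 73.30°.
The smaller angle is 16.70°.

16.70°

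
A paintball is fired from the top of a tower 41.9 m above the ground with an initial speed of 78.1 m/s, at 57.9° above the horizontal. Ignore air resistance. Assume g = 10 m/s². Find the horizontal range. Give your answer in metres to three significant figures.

574 m

Components: vₓ = 78.10 cos 57.9° = 41.50 m/s, v_y0 = 78.10 sin 57.9° = 66.16 m/s.
The projectile lands when y = 41.9 + (66.16) t − ½·10.0·t² = 0. Positive root: t = (66.16 + √(66.16² + 2·10.0·41.9)) / 10.0 = (66.16 + 72.22) / 10.0 = 13.84 s.
Horizontal distance: R = vₓ t = 41.50 × 13.84 = 574.3 m.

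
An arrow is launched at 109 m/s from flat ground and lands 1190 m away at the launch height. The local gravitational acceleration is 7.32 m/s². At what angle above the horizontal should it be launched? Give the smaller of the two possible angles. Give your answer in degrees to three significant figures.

23.6°

R = v₀² sin 2θ / g gives sin 2θ = gR/v₀² = 7.32·1190/109² = 0.7332.
2θ = 47.15° or 180° − 47.15° = 132.8°, so θ = 23.58° or 66.42°.
The smaller angle is 23.58°.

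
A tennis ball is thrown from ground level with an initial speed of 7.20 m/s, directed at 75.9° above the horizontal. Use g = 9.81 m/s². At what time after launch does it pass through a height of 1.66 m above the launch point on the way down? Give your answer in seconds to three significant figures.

1.12 s

vₓ = 7.200 cos 75.9° = 1.754 m/s; v_y0 = 7.200 sin 75.9° = 6.983 m/s.
Set y = v_y0 t − ½ g t² = 1.66: 4.905 t² − 6.983 t + 1.66 = 0.
Quadratic formula: t = (6.983 ± √16.194) / 9.81 = (6.983 ± 4.024) / 9.81 → t = 0.3016 s or 1.122 s.
The descending-branch root is 1.122 s.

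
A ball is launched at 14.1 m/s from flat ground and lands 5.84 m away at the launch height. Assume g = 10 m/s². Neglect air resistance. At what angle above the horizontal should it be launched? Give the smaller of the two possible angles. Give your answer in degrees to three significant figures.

R = v₀² sin 2θ / g gives sin 2θ = gR/v₀² = 10.0·5.84/14.1² = 0.2937.
2θ = 17.08° or 180° − 17.08° = 162.9°, so θ = 8.541° or 81.46°.
The smaller angle is 8.541°.

8.54°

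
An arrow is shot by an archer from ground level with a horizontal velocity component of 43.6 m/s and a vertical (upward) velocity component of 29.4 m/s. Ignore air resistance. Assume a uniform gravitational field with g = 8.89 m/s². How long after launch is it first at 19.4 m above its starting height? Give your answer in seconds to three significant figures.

0.743 s

Height y(t) = 29.40 t − 4.445 t² = 19.4 gives 4.445 t² − 29.40 t + 19.4 = 0.
Quadratic formula: t = (29.40 ± √519.43) / 8.89 = (29.40 ± 22.79) / 8.89 → t = 0.7434 s or 5.871 s.
The first (ascending) time is 0.7434 s.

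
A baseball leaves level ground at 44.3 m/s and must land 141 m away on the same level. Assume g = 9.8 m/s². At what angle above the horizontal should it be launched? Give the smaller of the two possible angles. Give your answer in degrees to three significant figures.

Level-ground range R = v₀² sin(2θ)/g ⇒ sin(2θ) = gR/v₀² = 9.80 × 141 / 44.3² = 0.7041.
2θ = 44.76° or 180° − 44.76° = 135.2°, so θ = 22.38° or 67.62°.
The smaller angle is 22.38°.

22.4°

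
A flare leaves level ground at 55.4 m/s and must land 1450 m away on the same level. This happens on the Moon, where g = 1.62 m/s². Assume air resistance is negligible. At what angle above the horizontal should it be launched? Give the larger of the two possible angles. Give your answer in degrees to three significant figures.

65.0°

From R = (v₀²/g) sin 2θ: sin 2θ = 1.62 × 1450 / 3069.2 = 0.7654.
2θ = 49.94° or 180° − 49.94° = 130.1°, so θ = 24.97° or 65.03°.
The larger angle is 65.03°.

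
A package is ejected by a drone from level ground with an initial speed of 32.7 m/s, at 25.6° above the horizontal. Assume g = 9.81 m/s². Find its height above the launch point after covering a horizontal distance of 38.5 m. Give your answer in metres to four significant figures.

vₓ = 32.70 cos 25.6° = 29.49 m/s; v_y0 = 32.70 sin 25.6° = 14.13 m/s.
Time to reach x = 38.5 m: t = x/vₓ = 38.5/29.49 = 1.306 s.
Height: y = v_y0 t − ½ g t² = 14.13 × 1.306 − 4.905 × 1.306² = 18.45 − 8.360 = 10.09 m.

10.09 m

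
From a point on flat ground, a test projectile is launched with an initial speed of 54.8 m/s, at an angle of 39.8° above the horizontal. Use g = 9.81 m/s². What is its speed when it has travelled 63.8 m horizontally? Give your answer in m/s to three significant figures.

46.7 m/s

Resolve: vₓ = 54.80 cos 39.8° = 42.10 m/s and v_y0 = 54.80 sin 39.8° = 35.08 m/s.
Time to reach x = 63.8 m: t = x/vₓ = 63.8/42.10 = 1.515 s.
Vertical velocity there: v_y = v_y0 − g t = 35.08 − 9.81 × 1.515 = 20.21 m/s.
Speed: √(vₓ² + v_y²) = √(42.10² + 20.21²) = 46.70 m/s.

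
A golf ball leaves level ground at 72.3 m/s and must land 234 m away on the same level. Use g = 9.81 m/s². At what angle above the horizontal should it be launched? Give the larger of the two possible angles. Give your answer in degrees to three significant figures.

77.0°

From R = (v₀²/g) sin 2θ: sin 2θ = 9.81 × 234 / 5227.3 = 0.4391.
2θ = 26.05° or 180° − 26.05° = 154.0°, so θ = 13.02° or 76.98°.
The larger angle is 76.98°.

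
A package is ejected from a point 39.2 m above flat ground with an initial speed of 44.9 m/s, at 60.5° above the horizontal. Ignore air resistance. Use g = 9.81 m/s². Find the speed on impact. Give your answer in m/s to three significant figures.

Components: vₓ = 44.90 cos 60.5° = 22.11 m/s, v_y0 = 44.90 sin 60.5° = 39.08 m/s.
The projectile lands when y = 39.2 + (39.08) t − ½·9.81·t² = 0. Positive root: t = (39.08 + √(39.08² + 2·9.81·39.2)) / 9.81 = (39.08 + 47.92) / 9.81 = 8.868 s.
Vertical velocity at impact: v_y = v_y0 − g t = 39.08 − 9.81 × 8.868 = −47.92 m/s.
Speed: |v| = √(vₓ² + v_y²) = √(22.11² + 47.92²) = 52.77 m/s.

52.8 m/s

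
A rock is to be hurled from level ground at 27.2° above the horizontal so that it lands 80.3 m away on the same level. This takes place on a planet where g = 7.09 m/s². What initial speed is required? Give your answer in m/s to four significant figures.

From R = (v₀² / g) sin 2θ: v₀ = √(gR / sin 2θ).
v₀ = √(7.09 × 80.3 / sin 54.40°) = √(569.3 / 0.8131) = √700.19 = 26.46 m/s.

26.46 m/s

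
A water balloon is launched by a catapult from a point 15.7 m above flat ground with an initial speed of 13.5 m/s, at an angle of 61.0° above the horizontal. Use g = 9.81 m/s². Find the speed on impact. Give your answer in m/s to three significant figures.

22.1 m/s

Horizontal component vₓ = 13.50 cos 61.0° = 6.545 m/s; vertical v_y0 = 13.50 sin 61.0° = 11.81 m/s.
With up positive and y = 0 at the ground: y(t) = 15.7 + (11.81) t − 4.905 t². Setting y = 0 and taking the positive root: t = [11.81 + √(11.81² + 2·9.81·15.7)] / 9.81 = (11.81 + 21.15) / 9.81 = 3.360 s.
Vertical velocity at impact: v_y = v_y0 − g t = 11.81 − 9.81 × 3.360 = −21.15 m/s.
Speed: |v| = √(vₓ² + v_y²) = √(6.545² + 21.15²) = 22.14 m/s.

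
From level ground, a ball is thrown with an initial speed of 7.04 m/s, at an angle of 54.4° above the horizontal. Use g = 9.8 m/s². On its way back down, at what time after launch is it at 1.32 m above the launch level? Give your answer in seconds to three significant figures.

0.852 s

Resolve: vₓ = 7.040 cos 54.4° = 4.098 m/s and v_y0 = 7.040 sin 54.4° = 5.724 m/s.
Require v_y0 t − ½ g t² = 1.32, i.e. 4.900 t² − 5.724 t + 1.32 = 0.
t = [5.724 ± √(5.724² − 2·9.80·1.32)] / 9.80 = (5.724 ± 2.626) / 9.80, so t = 0.3162 s or t = 0.8520 s.
The descending-branch root is 0.8520 s.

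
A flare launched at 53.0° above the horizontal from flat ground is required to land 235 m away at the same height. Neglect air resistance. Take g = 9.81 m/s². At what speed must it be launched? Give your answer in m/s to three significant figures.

Level-ground range: R = v₀² sin(2θ)/g, so v₀ = √(gR / sin 2θ).
v₀ = √(9.81 × 235 / sin 106.0°) = √(2305 / 0.9613) = √2398.3 = 48.97 m/s.

49.0 m/s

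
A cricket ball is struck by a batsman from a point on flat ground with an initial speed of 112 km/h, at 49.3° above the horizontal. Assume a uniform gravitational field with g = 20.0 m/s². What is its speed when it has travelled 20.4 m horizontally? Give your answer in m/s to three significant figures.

20.6 m/s

Convert: 112 km/h = 112/3.6 = 31.11 m/s.
Resolve: vₓ = 31.11 cos 49.3° = 20.29 m/s and v_y0 = 31.11 sin 49.3° = 23.59 m/s.
Time to reach x = 20.4 m: t = x/vₓ = 20.4/20.29 = 1.006 s.
Vertical velocity there: v_y = v_y0 − g t = 23.59 − 20.0 × 1.006 = 3.476 m/s.
Speed: √(vₓ² + v_y²) = √(20.29² + 3.476²) = 20.58 m/s.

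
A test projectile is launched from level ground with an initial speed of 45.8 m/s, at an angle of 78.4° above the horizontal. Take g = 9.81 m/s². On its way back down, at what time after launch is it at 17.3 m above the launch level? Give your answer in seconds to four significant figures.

8.743 s

vₓ = 45.80 cos 78.4° = 9.209 m/s; v_y0 = 45.80 sin 78.4° = 44.86 m/s.
Require v_y0 t − ½ g t² = 17.3, i.e. 4.905 t² − 44.86 t + 17.3 = 0.
Quadratic formula: t = (44.86 ± √1673.4) / 9.81 = (44.86 ± 40.91) / 9.81 → t = 0.4034 s or 8.743 s.
The descending-branch root is 8.743 s.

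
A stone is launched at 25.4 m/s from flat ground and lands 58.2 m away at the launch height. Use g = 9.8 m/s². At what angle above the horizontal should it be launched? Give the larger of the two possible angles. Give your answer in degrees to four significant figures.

Level-ground range R = v₀² sin(2θ)/g ⇒ sin(2θ) = gR/v₀² = 9.80 × 58.2 / 25.4² = 0.8841.
2θ = 62.14° or 180° − 62.14° = 117.9°, so θ = 31.07° or 58.93°.
The larger angle is 58.93°.

58.93°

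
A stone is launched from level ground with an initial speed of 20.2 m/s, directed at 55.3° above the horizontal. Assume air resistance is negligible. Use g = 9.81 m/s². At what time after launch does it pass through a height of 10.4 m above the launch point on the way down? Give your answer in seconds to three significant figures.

2.56 s

Resolve: vₓ = 20.20 cos 55.3° = 11.50 m/s and v_y0 = 20.20 sin 55.3° = 16.61 m/s.
Require v_y0 t − ½ g t² = 10.4, i.e. 4.905 t² − 16.61 t + 10.4 = 0.
t = [16.61 ± √(16.61² − 2·9.81·10.4)] / 9.81 = (16.61 ± 8.471) / 9.81, so t = 0.8294 s or t = 2.556 s.
The descending-branch root is 2.556 s.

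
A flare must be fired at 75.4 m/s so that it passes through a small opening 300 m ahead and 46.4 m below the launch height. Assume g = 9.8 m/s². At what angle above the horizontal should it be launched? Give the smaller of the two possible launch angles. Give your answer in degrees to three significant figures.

Trajectory: y = x tanθ − g x² (1 + tan²θ)/(2v₀²). With x = 300, y = −46.4, v₀ = 75.4, g = 9.80:
77.57 tan²θ − 300 tanθ + (31.17) = 0.
tanθ = [300 ± √(300² − 4 × 77.57 × (31.17))] / (2 × 77.57) = (300 ± 283.4) / 155.1, giving tanθ = 0.1069 or 3.761.
θ = 6.099° or 75.11°; the smaller is 6.099°.

6.10°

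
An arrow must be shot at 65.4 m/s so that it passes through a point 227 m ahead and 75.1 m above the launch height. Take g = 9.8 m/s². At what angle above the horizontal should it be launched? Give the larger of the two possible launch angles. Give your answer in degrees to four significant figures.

72.21°

Trajectory: y = x tanθ − g x² (1 + tan²θ)/(2v₀²). With x = 227, y = 75.1, v₀ = 65.4, g = 9.80:
59.03 tan²θ − 227 tanθ + (134.1) = 0.
tanθ = [227 ± √(227² − 4 × 59.03 × (134.1))] / (2 × 59.03) = (227 ± 140.9) / 118.1, giving tanθ = 0.7292 or 3.116.
θ = 36.10° or 72.21°; the larger is 72.21°.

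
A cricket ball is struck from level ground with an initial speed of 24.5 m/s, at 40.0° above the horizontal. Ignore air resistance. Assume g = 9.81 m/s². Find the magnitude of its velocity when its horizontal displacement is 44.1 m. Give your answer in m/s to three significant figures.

Horizontal component vₓ = 24.50 cos 40.0° = 18.77 m/s; vertical v_y0 = 24.50 sin 40.0° = 15.75 m/s.
At x = 44.1 m, t = x/vₓ = 44.1/18.77 = 2.350 s.
Vertical velocity there: v_y = v_y0 − g t = 15.75 − 9.81 × 2.350 = −7.303 m/s.
Speed: √(vₓ² + v_y²) = √(18.77² + 7.303²) = 20.14 m/s.

20.1 m/s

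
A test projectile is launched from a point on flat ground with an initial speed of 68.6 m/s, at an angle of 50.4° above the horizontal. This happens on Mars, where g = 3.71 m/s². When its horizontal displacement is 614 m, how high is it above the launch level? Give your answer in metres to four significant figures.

vₓ = 68.60 cos 50.4° = 43.73 m/s; v_y0 = 68.60 sin 50.4° = 52.86 m/s.
Time to reach x = 614 m: t = x/vₓ = 614/43.73 = 14.04 s.
Height: y = v_y0 t − ½ g t² = 52.86 × 14.04 − 1.855 × 14.04² = 742.2 − 365.7 = 376.5 m.

376.5 m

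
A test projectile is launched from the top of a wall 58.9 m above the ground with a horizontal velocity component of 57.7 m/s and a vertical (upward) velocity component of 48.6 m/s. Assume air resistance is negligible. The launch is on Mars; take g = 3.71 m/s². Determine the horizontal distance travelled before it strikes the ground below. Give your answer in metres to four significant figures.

1579 m

The projectile lands when y = 58.9 + (48.60) t − ½·3.71·t² = 0. Positive root: t = (48.60 + √(48.60² + 2·3.71·58.9)) / 3.71 = (48.60 + 52.91) / 3.71 = 27.36 s.
Horizontal distance: R = vₓ t = 57.70 × 27.36 = 1579 m.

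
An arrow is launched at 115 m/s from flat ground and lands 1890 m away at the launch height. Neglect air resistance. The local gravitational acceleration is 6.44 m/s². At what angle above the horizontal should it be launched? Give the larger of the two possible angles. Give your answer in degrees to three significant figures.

Level-ground range R = v₀² sin(2θ)/g ⇒ sin(2θ) = gR/v₀² = 6.44 × 1890 / 115² = 0.9203.
2θ = 66.98° or 180° − 66.98° = 113.0°, so θ = 33.49° or 56.51°.
The larger angle is 56.51°.

56.5°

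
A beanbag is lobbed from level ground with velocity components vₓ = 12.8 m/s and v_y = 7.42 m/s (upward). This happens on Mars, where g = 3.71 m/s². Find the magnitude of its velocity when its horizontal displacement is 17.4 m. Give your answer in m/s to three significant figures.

13.0 m/s

x = vₓ t ⇒ t = 17.4/12.80 = 1.359 s.
Vertical velocity there: v_y = v_y0 − g t = 7.420 − 3.71 × 1.359 = 2.377 m/s.
Speed: √(vₓ² + v_y²) = √(12.80² + 2.377²) = 13.02 m/s.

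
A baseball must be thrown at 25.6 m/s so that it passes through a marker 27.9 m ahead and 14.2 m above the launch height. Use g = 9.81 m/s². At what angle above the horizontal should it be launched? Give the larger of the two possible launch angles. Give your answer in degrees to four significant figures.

75.65°

Trajectory: y = x tanθ − g x² (1 + tan²θ)/(2v₀²). With x = 27.9, y = 14.2, v₀ = 25.6, g = 9.81:
5.826 tan²θ − 27.9 tanθ + (20.03) = 0.
tanθ = [27.9 ± √(27.9² − 4 × 5.826 × (20.03))] / (2 × 5.826) = (27.9 ± 17.66) / 11.65, giving tanθ = 0.8792 or 3.910.
θ = 41.32° or 75.65°; the larger is 75.65°.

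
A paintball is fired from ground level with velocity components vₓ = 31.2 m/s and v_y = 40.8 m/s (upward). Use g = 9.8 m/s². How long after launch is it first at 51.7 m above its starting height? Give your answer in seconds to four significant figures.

1.559 s

Height y(t) = 40.80 t − 4.900 t² = 51.7 gives 4.900 t² − 40.80 t + 51.7 = 0.
Quadratic formula: t = (40.80 ± √651.32) / 9.80 = (40.80 ± 25.52) / 9.80 → t = 1.559 s or 6.767 s.
The first (ascending) time is 1.559 s.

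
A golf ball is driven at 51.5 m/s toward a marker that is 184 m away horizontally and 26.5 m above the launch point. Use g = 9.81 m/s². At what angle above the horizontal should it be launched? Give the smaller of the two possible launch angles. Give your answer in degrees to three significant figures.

31.4°

Trajectory: y = x tanθ − g x² (1 + tan²θ)/(2v₀²). With x = 184, y = 26.5, v₀ = 51.5, g = 9.81:
62.61 tan²θ − 184 tanθ + (89.11) = 0.
tanθ = [184 ± √(184² − 4 × 62.61 × (89.11))] / (2 × 62.61) = (184 ± 107.4) / 125.2, giving tanθ = 0.6116 or 2.327.
θ = 31.45° or 66.75°; the smaller is 31.45°.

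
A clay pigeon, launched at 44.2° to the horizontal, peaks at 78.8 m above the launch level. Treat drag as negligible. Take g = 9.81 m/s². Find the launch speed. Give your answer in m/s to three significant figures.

56.4 m/s

At the peak v_y = 0, so v_y0 = √(2gH) = √(2 × 9.81 × 78.8) = 39.32 m/s.
v_y0 = v₀ sin θ ⇒ v₀ = 39.32 / sin 44.2° = 56.40 m/s.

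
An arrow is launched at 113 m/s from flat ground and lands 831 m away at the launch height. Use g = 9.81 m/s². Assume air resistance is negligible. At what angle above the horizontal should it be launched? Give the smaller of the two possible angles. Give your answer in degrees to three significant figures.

19.8°

Level-ground range R = v₀² sin(2θ)/g ⇒ sin(2θ) = gR/v₀² = 9.81 × 831 / 113² = 0.6384.
2θ = 39.67° or 180° − 39.67° = 140.3°, so θ = 19.84° or 70.16°.
The smaller angle is 19.84°.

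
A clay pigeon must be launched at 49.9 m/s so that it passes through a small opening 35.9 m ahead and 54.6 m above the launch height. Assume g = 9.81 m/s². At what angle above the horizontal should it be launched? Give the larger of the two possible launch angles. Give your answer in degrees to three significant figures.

Trajectory: y = x tanθ − g x² (1 + tan²θ)/(2v₀²). With x = 35.9, y = 54.6, v₀ = 49.9, g = 9.81:
2.539 tan²θ − 35.9 tanθ + (57.14) = 0.
tanθ = [35.9 ± √(35.9² − 4 × 2.539 × (57.14))] / (2 × 2.539) = (35.9 ± 26.62) / 5.078, giving tanθ = 1.828 or 12.31.
θ = 61.32° or 85.36°; the larger is 85.36°.

85.4°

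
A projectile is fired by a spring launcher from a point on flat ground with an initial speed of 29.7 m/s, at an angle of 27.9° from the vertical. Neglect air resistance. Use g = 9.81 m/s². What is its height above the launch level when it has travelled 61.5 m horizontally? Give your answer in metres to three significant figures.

vₓ = 29.70 sin 27.9° = 13.90 m/s; v_y0 = 29.70 cos 27.9° = 26.25 m/s.
Time to reach x = 61.5 m: t = x/vₓ = 61.5/13.90 = 4.425 s.
Height: y = v_y0 t − ½ g t² = 26.25 × 4.425 − 4.905 × 4.425² = 116.2 − 96.05 = 20.10 m.

20.1 m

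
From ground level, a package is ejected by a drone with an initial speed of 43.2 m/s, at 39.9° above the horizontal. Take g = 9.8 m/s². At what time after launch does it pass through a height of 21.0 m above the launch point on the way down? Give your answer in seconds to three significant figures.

Resolve: vₓ = 43.20 cos 39.9° = 33.14 m/s and v_y0 = 43.20 sin 39.9° = 27.71 m/s.
Set y = v_y0 t − ½ g t² = 21.0: 4.900 t² − 27.71 t + 21.0 = 0.
Quadratic formula: t = (27.71 ± √356.28) / 9.80 = (27.71 ± 18.88) / 9.80 → t = 0.9016 s or 4.754 s.
The descending-branch root is 4.754 s.

4.75 s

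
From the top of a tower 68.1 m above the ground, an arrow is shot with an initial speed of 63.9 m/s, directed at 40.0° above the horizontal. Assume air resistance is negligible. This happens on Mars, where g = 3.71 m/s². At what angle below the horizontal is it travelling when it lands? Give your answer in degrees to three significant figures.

43.7°

Horizontal component vₓ = 63.90 cos 40.0° = 48.95 m/s; vertical v_y0 = 63.90 sin 40.0° = 41.07 m/s.
The projectile lands when y = 68.1 + (41.07) t − ½·3.71·t² = 0. Positive root: t = (41.07 + √(41.07² + 2·3.71·68.1)) / 3.71 = (41.07 + 46.82) / 3.71 = 23.69 s.
At impact: v_y = v_y0 − g t = −46.82 m/s; vₓ = 48.95 m/s.
Angle below horizontal: arctan(|v_y|/vₓ) = arctan(46.82/48.95) = 43.73°.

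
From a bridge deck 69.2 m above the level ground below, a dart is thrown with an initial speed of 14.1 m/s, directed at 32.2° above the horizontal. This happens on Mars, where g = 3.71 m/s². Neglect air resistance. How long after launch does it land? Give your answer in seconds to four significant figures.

Components: vₓ = 14.10 cos 32.2° = 11.93 m/s, v_y0 = 14.10 sin 32.2° = 7.514 m/s.
Vertical motion (up positive, ground at y = 0): 1.855 t² − (7.514) t − 69.2 = 0, so t = (7.514 + √(7.514² + 2·3.71·69.2)) / 3.71 = (7.514 + 23.87) / 3.71 = 8.460 s.

8.460 s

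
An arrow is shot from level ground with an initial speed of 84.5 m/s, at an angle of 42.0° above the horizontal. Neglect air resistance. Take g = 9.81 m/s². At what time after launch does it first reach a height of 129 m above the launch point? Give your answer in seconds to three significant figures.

vₓ = 84.50 cos 42.0° = 62.80 m/s; v_y0 = 84.50 sin 42.0° = 56.54 m/s.
Require v_y0 t − ½ g t² = 129, i.e. 4.905 t² − 56.54 t + 129 = 0.
Quadratic formula: t = (56.54 ± √665.97) / 9.81 = (56.54 ± 25.81) / 9.81 → t = 3.133 s or 8.394 s.
The first (ascending) time is 3.133 s.

3.13 s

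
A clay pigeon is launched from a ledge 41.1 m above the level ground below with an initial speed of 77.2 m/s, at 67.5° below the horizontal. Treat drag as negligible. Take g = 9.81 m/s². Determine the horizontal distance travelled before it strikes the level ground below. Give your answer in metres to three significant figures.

Resolve: vₓ = 77.20 cos 67.5° = 29.54 m/s and v_y0 = −71.32 m/s (downward).
With up positive and y = 0 at the ground: y(t) = 41.1 + (−71.32) t − 4.905 t². Setting y = 0 and taking the positive root: t = [−71.32 + √(71.32² + 2·9.81·41.1)] / 9.81 = (−71.32 + 76.77) / 9.81 = 0.5551 s.
Horizontal distance: R = vₓ t = 29.54 × 0.5551 = 16.40 m.

16.4 m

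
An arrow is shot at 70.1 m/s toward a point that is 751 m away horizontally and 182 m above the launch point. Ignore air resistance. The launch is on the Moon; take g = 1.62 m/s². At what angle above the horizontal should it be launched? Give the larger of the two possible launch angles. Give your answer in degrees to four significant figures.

Trajectory: y = x tanθ − g x² (1 + tan²θ)/(2v₀²). With x = 751, y = 182, v₀ = 70.1, g = 1.62:
92.97 tan²θ − 751 tanθ + (275.0) = 0.
tanθ = [751 ± √(751² − 4 × 92.97 × (275.0))] / (2 × 92.97) = (751 ± 679.5) / 185.9, giving tanθ = 0.3844 or 7.694.
θ = 21.03° or 82.59°; the larger is 82.59°.

82.59°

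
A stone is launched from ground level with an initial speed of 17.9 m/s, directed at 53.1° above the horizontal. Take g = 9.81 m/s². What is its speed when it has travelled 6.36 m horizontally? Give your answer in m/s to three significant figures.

13.7 m/s

vₓ = 17.90 cos 53.1° = 10.75 m/s; v_y0 = 17.90 sin 53.1° = 14.31 m/s.
At x = 6.36 m, t = x/vₓ = 6.36/10.75 = 0.5918 s.
Vertical velocity there: v_y = v_y0 − g t = 14.31 − 9.81 × 0.5918 = 8.509 m/s.
Speed: √(vₓ² + v_y²) = √(10.75² + 8.509²) = 13.71 m/s.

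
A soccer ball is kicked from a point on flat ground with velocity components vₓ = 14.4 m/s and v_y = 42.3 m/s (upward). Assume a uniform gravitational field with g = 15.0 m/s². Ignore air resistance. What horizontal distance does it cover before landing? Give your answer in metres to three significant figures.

81.2 m

Flight time T = 2 v_y0 / g = 5.640 s.
Horizontal distance R = vₓ T = 14.40 × 5.640 = 81.22 m.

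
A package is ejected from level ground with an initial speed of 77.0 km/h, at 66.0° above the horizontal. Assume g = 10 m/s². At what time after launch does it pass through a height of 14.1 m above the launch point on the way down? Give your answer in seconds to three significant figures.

Convert: 77.0 km/h = 77.0/3.6 = 21.39 m/s.
vₓ = 21.39 cos 66.0° = 8.700 m/s; v_y0 = 21.39 sin 66.0° = 19.54 m/s.
Height y(t) = 19.54 t − 5.000 t² = 14.1 gives 5.000 t² − 19.54 t + 14.1 = 0.
t = [19.54 ± √(19.54² − 2·10.0·14.1)] / 10.0 = (19.54 ± 9.990) / 10.0, so t = 0.9550 s or t = 2.953 s.
The descending-branch root is 2.953 s.

2.95 s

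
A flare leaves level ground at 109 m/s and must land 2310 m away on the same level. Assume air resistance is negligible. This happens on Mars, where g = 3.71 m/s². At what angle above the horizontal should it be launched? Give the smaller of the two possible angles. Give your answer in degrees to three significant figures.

Level-ground range R = v₀² sin(2θ)/g ⇒ sin(2θ) = gR/v₀² = 3.71 × 2310 / 109² = 0.7213.
2θ = 46.16° or 180° − 46.16° = 133.8°, so θ = 23.08° or 66.92°.
The smaller angle is 23.08°.

23.1°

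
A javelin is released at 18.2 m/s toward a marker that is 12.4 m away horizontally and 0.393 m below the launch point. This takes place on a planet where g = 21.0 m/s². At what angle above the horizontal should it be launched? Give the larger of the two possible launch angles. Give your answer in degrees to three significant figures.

Trajectory: y = x tanθ − g x² (1 + tan²θ)/(2v₀²). With x = 12.4, y = −0.393, v₀ = 18.2, g = 21.0:
4.874 tan²θ − 12.4 tanθ + (4.481) = 0.
tanθ = [12.4 ± √(12.4² − 4 × 4.874 × (4.481))] / (2 × 4.874) = (12.4 ± 8.148) / 9.748, giving tanθ = 0.4361 or 2.108.
θ = 23.56° or 64.62°; the larger is 64.62°.

64.6°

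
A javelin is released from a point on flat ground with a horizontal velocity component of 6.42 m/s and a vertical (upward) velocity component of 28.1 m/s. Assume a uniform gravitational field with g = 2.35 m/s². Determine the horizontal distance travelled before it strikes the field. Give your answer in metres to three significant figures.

154 m

Flight time T = 2 v_y0 / g = 23.91 s.
Horizontal distance R = vₓ T = 6.420 × 23.91 = 153.5 m.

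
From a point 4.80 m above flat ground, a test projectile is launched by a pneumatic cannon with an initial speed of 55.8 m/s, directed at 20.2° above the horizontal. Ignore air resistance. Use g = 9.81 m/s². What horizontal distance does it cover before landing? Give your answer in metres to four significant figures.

Components: vₓ = 55.80 cos 20.2° = 52.37 m/s, v_y0 = 55.80 sin 20.2° = 19.27 m/s.
The projectile lands when y = 4.80 + (19.27) t − ½·9.81·t² = 0. Positive root: t = (19.27 + √(19.27² + 2·9.81·4.80)) / 9.81 = (19.27 + 21.57) / 9.81 = 4.163 s.
Horizontal distance: R = vₓ t = 52.37 × 4.163 = 218.0 m.

218.0 m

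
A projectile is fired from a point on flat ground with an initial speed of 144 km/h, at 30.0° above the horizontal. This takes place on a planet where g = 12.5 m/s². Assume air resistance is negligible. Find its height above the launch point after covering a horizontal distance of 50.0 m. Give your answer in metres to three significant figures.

Convert: 144 km/h = 144/3.6 = 40.00 m/s.
Resolve: vₓ = 40.00 cos 30.0° = 34.64 m/s and v_y0 = 40.00 sin 30.0° = 20.00 m/s.
x = vₓ t ⇒ t = 50.0/34.64 = 1.443 s.
Height: y = v_y0 t − ½ g t² = 20.00 × 1.443 − 6.250 × 1.443² = 28.87 − 13.02 = 15.85 m.

15.8 m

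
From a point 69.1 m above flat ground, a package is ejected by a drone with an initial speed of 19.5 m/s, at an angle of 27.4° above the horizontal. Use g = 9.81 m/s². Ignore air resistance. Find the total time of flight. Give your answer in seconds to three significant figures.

4.78 s

Resolve: vₓ = 19.50 cos 27.4° = 17.31 m/s and v_y0 = 19.50 sin 27.4° = 8.974 m/s.
With up positive and y = 0 at the ground: y(t) = 69.1 + (8.974) t − 4.905 t². Setting y = 0 and taking the positive root: t = [8.974 + √(8.974² + 2·9.81·69.1)] / 9.81 = (8.974 + 37.90) / 9.81 = 4.778 s.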